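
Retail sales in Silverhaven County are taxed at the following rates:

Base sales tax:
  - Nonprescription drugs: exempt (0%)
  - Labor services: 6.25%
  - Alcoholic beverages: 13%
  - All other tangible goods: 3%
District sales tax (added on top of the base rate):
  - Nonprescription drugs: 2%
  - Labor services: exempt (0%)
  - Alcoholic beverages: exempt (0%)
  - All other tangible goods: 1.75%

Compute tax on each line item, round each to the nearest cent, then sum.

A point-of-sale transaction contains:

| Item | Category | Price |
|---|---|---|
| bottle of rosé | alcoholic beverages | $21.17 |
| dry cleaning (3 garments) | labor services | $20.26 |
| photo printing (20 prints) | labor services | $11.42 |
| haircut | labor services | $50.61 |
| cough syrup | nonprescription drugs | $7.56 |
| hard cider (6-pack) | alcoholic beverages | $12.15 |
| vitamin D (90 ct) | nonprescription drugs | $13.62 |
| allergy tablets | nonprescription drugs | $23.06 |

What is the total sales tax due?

Bottle of rosé $21.17: alcoholic beverages → 13% + 0% district = 13% → $2.75
Dry cleaning (3 garments) $20.26: labor services → 6.25% + 0% district = 6.25% → $1.27
Photo printing (20 prints) $11.42: labor services → 6.25% + 0% district = 6.25% → $0.71
Haircut $50.61: labor services → 6.25% + 0% district = 6.25% → $3.16
Cough syrup $7.56: nonprescription drugs → 0% + 2% district = 2% → $0.15
Hard cider (6-pack) $12.15: alcoholic beverages → 13% + 0% district = 13% → $1.58
Vitamin D (90 ct) $13.62: nonprescription drugs → 0% + 2% district = 2% → $0.27
Allergy tablets $23.06: nonprescription drugs → 0% + 2% district = 2% → $0.46
Total tax = $2.75 + $1.27 + $0.71 + $3.16 + $0.15 + $1.58 + $0.27 + $0.46 = $10.35

$10.35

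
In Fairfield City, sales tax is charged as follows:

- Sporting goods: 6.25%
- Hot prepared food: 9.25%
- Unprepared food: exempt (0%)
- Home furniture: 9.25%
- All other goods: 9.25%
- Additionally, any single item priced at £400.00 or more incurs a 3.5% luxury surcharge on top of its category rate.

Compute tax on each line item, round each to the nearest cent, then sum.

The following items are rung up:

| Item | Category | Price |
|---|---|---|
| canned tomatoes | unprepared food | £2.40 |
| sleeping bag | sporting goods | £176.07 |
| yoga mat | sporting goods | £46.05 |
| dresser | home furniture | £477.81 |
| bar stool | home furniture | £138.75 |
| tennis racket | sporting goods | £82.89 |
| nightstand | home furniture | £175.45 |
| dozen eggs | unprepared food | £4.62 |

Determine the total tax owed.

£109.04

Canned tomatoes £2.40: unprepared food → 0% → £0.00
Sleeping bag £176.07: sporting goods → 6.25% → £11.00
Yoga mat £46.05: sporting goods → 6.25% → £2.88
Dresser £477.81: home furniture → 9.25% + 3.5% surcharge = 12.75% → £60.92
Bar stool £138.75: home furniture → 9.25% → £12.83
Tennis racket £82.89: sporting goods → 6.25% → £5.18
Nightstand £175.45: home furniture → 9.25% → £16.23
Dozen eggs £4.62: unprepared food → 0% → £0.00
Total tax = £11.00 + £2.88 + £60.92 + £12.83 + £5.18 + £16.23 = £109.04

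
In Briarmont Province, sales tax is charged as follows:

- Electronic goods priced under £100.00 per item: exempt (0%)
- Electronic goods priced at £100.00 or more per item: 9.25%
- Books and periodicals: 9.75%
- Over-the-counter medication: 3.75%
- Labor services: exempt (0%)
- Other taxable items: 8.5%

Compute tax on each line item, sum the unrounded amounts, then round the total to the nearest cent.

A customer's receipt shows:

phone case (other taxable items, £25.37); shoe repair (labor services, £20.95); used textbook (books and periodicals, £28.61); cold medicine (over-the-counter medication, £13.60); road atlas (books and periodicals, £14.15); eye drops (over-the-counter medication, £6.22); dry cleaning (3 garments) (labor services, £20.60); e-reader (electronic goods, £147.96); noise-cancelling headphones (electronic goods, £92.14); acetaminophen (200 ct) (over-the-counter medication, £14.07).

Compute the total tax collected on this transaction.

Phone case £25.37: other taxable items → 8.5% → £2.15645
Shoe repair £20.95: labor services → 0% → £0.00
Used textbook £28.61: books and periodicals → 9.75% → £2.789475
Cold medicine £13.60: over-the-counter medication → 3.75% → £0.51
Road atlas £14.15: books and periodicals → 9.75% → £1.379625
Eye drops £6.22: over-the-counter medication → 3.75% → £0.23325
Dry cleaning (3 garments) £20.60: labor services → 0% → £0.00
E-reader £147.96: electronic goods, £100.00 or more → 9.25% → £13.6863
Noise-cancelling headphones £92.14: electronic goods, under £100.00 → 0% → £0.00
Acetaminophen (200 ct) £14.07: over-the-counter medication → 3.75% → £0.527625
Unrounded tax sum = £21.282725 → £21.28

£21.28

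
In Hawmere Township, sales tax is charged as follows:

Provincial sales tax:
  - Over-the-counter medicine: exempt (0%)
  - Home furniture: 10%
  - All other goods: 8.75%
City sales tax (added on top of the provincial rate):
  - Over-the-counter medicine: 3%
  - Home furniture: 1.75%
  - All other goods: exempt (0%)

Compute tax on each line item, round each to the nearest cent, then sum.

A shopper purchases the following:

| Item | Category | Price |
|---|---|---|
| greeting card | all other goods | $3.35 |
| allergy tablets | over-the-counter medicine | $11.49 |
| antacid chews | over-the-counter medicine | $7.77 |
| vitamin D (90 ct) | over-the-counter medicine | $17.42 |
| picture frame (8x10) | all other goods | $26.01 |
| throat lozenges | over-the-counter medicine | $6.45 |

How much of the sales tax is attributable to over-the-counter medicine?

Allergy tablets $11.49: over-the-counter medicine → 0% + 3% city = 3% → $0.34
Antacid chews $7.77: over-the-counter medicine → 0% + 3% city = 3% → $0.23
Vitamin D (90 ct) $17.42: over-the-counter medicine → 0% + 3% city = 3% → $0.52
Throat lozenges $6.45: over-the-counter medicine → 0% + 3% city = 3% → $0.19
Tax on over-the-counter medicine = $0.34 + $0.23 + $0.52 + $0.19 = $1.28

$1.28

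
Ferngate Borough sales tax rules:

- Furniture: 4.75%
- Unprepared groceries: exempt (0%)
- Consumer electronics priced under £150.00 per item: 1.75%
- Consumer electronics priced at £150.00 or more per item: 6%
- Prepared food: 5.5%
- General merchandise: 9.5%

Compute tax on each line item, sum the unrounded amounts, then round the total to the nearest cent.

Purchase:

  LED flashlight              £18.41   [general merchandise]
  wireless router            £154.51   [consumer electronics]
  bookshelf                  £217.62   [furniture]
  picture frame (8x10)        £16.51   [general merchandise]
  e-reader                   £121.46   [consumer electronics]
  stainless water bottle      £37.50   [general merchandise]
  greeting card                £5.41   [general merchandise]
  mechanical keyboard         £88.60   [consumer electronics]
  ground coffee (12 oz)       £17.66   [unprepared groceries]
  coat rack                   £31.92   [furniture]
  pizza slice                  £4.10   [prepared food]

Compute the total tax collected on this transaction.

LED flashlight £18.41: general merchandise → 9.5% → £1.74895
Wireless router £154.51: consumer electronics, £150.00 or more → 6% → £9.2706
Bookshelf £217.62: furniture → 4.75% → £10.33695
Picture frame (8x10) £16.51: general merchandise → 9.5% → £1.56845
E-reader £121.46: consumer electronics, under £150.00 → 1.75% → £2.12555
Stainless water bottle £37.50: general merchandise → 9.5% → £3.5625
Greeting card £5.41: general merchandise → 9.5% → £0.51395
Mechanical keyboard £88.60: consumer electronics, under £150.00 → 1.75% → £1.5505
Ground coffee (12 oz) £17.66: unprepared groceries → 0% → £0.00
Coat rack £31.92: furniture → 4.75% → £1.5162
Pizza slice £4.10: prepared food → 5.5% → £0.2255
Unrounded tax sum = £32.41915 → £32.42

£32.42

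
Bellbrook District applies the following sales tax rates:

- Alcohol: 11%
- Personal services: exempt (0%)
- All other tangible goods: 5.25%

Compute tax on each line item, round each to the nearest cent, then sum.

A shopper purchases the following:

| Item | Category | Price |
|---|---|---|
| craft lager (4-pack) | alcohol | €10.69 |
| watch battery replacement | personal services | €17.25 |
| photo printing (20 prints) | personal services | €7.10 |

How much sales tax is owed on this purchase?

€1.18

Craft lager (4-pack) €10.69: alcohol → 11% → €1.18
Watch battery replacement €17.25: personal services → 0% → €0.00
Photo printing (20 prints) €7.10: personal services → 0% → €0.00
Total tax = €1.18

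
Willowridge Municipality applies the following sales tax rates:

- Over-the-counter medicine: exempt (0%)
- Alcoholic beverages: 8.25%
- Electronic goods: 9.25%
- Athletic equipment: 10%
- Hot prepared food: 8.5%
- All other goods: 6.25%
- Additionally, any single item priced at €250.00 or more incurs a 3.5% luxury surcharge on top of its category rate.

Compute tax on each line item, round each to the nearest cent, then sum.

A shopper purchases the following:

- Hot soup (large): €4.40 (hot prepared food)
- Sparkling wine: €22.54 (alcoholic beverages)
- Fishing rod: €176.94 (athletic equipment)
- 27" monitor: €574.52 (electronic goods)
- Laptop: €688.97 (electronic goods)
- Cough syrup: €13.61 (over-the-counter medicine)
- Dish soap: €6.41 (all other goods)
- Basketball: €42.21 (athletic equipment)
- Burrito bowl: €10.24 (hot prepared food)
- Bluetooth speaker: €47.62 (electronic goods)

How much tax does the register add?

€190.90

Hot soup (large) €4.40: hot prepared food → 8.5% → €0.37
Sparkling wine €22.54: alcoholic beverages → 8.25% → €1.86
Fishing rod €176.94: athletic equipment → 10% → €17.69
27" monitor €574.52: electronic goods → 9.25% + 3.5% surcharge = 12.75% → €73.25
Laptop €688.97: electronic goods → 9.25% + 3.5% surcharge = 12.75% → €87.84
Cough syrup €13.61: over-the-counter medicine → 0% → €0.00
Dish soap €6.41: all other goods → 6.25% → €0.40
Basketball €42.21: athletic equipment → 10% → €4.22
Burrito bowl €10.24: hot prepared food → 8.5% → €0.87
Bluetooth speaker €47.62: electronic goods → 9.25% → €4.40
Total tax = €0.37 + €1.86 + €17.69 + €73.25 + €87.84 + €0.40 + €4.22 + €0.87 + €4.40 = €190.90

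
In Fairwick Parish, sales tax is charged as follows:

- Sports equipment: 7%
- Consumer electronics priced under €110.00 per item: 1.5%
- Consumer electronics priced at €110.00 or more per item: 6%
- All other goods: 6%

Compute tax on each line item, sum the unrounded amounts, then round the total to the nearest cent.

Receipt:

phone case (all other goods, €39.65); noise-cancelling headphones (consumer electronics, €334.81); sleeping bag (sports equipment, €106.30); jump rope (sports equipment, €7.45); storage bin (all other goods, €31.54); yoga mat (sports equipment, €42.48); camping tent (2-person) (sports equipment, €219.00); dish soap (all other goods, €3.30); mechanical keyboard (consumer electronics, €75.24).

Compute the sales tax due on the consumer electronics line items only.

€21.22

Noise-cancelling headphones €334.81: consumer electronics, €110.00 or more → 6% → €20.0886
Mechanical keyboard €75.24: consumer electronics, under €110.00 → 1.5% → €1.1286
Tax on consumer electronics: unrounded sum = €21.2172 → €21.22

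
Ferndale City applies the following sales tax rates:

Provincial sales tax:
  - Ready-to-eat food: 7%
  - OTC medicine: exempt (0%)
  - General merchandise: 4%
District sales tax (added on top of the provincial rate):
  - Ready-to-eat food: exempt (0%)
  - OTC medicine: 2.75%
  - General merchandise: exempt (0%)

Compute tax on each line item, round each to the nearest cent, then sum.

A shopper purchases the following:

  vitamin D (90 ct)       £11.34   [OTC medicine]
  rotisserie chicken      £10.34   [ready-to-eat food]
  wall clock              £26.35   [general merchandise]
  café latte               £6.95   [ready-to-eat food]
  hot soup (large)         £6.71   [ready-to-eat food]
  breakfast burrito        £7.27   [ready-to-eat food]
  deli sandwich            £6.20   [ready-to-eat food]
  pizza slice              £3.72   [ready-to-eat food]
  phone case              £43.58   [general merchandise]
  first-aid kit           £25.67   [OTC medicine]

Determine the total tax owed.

£6.69

Vitamin D (90 ct) £11.34: OTC medicine → 0% + 2.75% district = 2.75% → £0.31
Rotisserie chicken £10.34: ready-to-eat food → 7% + 0% district = 7% → £0.72
Wall clock £26.35: general merchandise → 4% + 0% district = 4% → £1.05
Café latte £6.95: ready-to-eat food → 7% + 0% district = 7% → £0.49
Hot soup (large) £6.71: ready-to-eat food → 7% + 0% district = 7% → £0.47
Breakfast burrito £7.27: ready-to-eat food → 7% + 0% district = 7% → £0.51
Deli sandwich £6.20: ready-to-eat food → 7% + 0% district = 7% → £0.43
Pizza slice £3.72: ready-to-eat food → 7% + 0% district = 7% → £0.26
Phone case £43.58: general merchandise → 4% + 0% district = 4% → £1.74
First-aid kit £25.67: OTC medicine → 0% + 2.75% district = 2.75% → £0.71
Total tax = £0.31 + £0.72 + £1.05 + £0.49 + £0.47 + £0.51 + £0.43 + £0.26 + £1.74 + £0.71 = £6.69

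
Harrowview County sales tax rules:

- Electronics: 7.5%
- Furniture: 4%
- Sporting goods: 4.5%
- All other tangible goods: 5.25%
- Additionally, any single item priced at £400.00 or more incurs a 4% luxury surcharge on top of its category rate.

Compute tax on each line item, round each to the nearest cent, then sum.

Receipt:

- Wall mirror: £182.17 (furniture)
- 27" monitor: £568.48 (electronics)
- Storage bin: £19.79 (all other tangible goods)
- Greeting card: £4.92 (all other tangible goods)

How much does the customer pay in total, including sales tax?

£849.33

Wall mirror £182.17: furniture → 4% → £7.29
27" monitor £568.48: electronics → 7.5% + 4% surcharge = 11.5% → £65.38
Storage bin £19.79: all other tangible goods → 5.25% → £1.04
Greeting card £4.92: all other tangible goods → 5.25% → £0.26
Subtotal = £775.36; tax = £73.97; total due = £849.33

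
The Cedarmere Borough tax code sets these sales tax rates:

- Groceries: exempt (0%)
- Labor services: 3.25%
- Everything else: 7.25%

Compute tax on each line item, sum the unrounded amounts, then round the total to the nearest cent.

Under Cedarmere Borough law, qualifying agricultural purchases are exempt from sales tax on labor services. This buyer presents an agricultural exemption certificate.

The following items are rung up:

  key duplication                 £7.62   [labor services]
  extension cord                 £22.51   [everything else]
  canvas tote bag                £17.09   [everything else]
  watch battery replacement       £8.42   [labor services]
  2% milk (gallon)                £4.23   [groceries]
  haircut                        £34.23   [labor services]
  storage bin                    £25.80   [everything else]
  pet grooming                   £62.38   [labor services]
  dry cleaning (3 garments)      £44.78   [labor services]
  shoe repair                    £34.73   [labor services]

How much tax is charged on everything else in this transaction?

Extension cord £22.51: everything else → 7.25% → £1.631975
Canvas tote bag £17.09: everything else → 7.25% → £1.239025
Storage bin £25.80: everything else → 7.25% → £1.8705
Tax on everything else: unrounded sum = £4.7415 → £4.74

£4.74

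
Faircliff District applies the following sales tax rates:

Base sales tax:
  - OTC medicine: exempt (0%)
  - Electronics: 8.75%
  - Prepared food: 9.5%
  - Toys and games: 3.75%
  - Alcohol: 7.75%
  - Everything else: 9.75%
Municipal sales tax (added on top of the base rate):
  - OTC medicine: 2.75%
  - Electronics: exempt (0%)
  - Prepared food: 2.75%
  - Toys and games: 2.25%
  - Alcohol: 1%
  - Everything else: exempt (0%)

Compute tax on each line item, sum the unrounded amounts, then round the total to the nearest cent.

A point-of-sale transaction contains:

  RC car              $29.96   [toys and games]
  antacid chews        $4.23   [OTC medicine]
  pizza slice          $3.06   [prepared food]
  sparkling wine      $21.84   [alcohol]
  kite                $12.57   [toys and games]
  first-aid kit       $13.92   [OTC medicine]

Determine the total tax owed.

RC car $29.96: toys and games → 3.75% + 2.25% municipal = 6% → $1.7976
Antacid chews $4.23: OTC medicine → 0% + 2.75% municipal = 2.75% → $0.116325
Pizza slice $3.06: prepared food → 9.5% + 2.75% municipal = 12.25% → $0.37485
Sparkling wine $21.84: alcohol → 7.75% + 1% municipal = 8.75% → $1.911
Kite $12.57: toys and games → 3.75% + 2.25% municipal = 6% → $0.7542
First-aid kit $13.92: OTC medicine → 0% + 2.75% municipal = 2.75% → $0.3828
Unrounded tax sum = $5.336775 → $5.34

$5.34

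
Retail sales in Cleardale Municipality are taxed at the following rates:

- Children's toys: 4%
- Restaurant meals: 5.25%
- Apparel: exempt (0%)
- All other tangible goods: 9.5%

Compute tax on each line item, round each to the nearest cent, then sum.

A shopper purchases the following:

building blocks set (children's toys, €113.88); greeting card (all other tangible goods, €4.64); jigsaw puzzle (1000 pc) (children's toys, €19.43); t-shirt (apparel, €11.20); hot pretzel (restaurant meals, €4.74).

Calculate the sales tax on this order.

€6.03

Building blocks set €113.88: children's toys → 4% → €4.56
Greeting card €4.64: all other tangible goods → 9.5% → €0.44
Jigsaw puzzle (1000 pc) €19.43: children's toys → 4% → €0.78
T-shirt €11.20: apparel → 0% → €0.00
Hot pretzel €4.74: restaurant meals → 5.25% → €0.25
Total tax = €4.56 + €0.44 + €0.78 + €0.25 = €6.03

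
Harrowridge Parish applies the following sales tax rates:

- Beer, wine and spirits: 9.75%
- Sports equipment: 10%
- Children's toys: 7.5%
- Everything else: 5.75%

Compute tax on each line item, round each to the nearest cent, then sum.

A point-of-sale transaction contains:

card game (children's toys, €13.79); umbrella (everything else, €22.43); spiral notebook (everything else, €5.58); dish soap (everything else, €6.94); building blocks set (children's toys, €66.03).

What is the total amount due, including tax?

Card game €13.79: children's toys → 7.5% → €1.03
Umbrella €22.43: everything else → 5.75% → €1.29
Spiral notebook €5.58: everything else → 5.75% → €0.32
Dish soap €6.94: everything else → 5.75% → €0.40
Building blocks set €66.03: children's toys → 7.5% → €4.95
Subtotal = €114.77; tax = €7.99; total due = €122.76

€122.76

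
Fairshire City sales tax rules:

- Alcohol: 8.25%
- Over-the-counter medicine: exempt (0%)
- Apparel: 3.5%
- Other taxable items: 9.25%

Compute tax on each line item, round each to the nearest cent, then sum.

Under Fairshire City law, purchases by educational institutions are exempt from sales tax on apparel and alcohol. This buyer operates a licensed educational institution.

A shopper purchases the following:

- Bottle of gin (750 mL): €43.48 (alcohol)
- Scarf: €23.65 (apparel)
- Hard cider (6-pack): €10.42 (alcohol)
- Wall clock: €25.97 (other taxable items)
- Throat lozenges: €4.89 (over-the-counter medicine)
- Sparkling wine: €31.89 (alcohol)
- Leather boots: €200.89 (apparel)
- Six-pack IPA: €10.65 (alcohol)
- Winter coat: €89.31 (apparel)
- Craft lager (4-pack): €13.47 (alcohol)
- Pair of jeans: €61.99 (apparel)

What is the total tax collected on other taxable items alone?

€2.40

Wall clock €25.97: other taxable items → 9.25% → €2.40
Tax on other taxable items = €2.40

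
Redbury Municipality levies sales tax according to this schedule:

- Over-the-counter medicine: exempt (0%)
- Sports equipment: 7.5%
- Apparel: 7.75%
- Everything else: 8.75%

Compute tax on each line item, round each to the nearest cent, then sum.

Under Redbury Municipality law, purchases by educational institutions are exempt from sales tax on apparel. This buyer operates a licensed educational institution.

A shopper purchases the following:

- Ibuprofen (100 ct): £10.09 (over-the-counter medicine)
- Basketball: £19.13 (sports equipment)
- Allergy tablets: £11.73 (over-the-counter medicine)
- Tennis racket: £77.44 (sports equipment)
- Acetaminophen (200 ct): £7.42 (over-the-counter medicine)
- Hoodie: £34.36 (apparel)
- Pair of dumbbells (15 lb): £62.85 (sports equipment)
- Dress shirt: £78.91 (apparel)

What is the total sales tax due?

Ibuprofen (100 ct) £10.09: over-the-counter medicine → 0% → £0.00
Basketball £19.13: sports equipment → 7.5% → £1.43
Allergy tablets £11.73: over-the-counter medicine → 0% → £0.00
Tennis racket £77.44: sports equipment → 7.5% → £5.81
Acetaminophen (200 ct) £7.42: over-the-counter medicine → 0% → £0.00
Hoodie £34.36: apparel, buyer-exempt → 0% → £0.00
Pair of dumbbells (15 lb) £62.85: sports equipment → 7.5% → £4.71
Dress shirt £78.91: apparel, buyer-exempt → 0% → £0.00
Total tax = £1.43 + £5.81 + £4.71 = £11.95

£11.95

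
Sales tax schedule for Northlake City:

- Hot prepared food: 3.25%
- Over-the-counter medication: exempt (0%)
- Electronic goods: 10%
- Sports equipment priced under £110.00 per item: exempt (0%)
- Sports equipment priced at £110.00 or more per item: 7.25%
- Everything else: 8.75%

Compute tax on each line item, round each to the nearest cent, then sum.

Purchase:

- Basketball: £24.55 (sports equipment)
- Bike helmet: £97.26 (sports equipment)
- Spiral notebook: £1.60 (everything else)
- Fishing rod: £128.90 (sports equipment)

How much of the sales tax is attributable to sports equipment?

£9.35

Basketball £24.55: sports equipment, under £110.00 → 0% → £0.00
Bike helmet £97.26: sports equipment, under £110.00 → 0% → £0.00
Fishing rod £128.90: sports equipment, £110.00 or more → 7.25% → £9.35
Tax on sports equipment = £0.00 + £0.00 + £9.35 = £9.35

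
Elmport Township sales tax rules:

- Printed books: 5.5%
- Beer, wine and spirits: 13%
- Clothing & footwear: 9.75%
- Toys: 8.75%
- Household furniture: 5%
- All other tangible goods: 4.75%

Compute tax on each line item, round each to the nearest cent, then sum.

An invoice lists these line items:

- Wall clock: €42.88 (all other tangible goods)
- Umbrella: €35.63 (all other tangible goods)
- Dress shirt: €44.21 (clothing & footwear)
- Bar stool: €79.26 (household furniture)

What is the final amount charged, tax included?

€213.98

Wall clock €42.88: all other tangible goods → 4.75% → €2.04
Umbrella €35.63: all other tangible goods → 4.75% → €1.69
Dress shirt €44.21: clothing & footwear → 9.75% → €4.31
Bar stool €79.26: household furniture → 5% → €3.96
Subtotal = €201.98; tax = €12.00; total due = €213.98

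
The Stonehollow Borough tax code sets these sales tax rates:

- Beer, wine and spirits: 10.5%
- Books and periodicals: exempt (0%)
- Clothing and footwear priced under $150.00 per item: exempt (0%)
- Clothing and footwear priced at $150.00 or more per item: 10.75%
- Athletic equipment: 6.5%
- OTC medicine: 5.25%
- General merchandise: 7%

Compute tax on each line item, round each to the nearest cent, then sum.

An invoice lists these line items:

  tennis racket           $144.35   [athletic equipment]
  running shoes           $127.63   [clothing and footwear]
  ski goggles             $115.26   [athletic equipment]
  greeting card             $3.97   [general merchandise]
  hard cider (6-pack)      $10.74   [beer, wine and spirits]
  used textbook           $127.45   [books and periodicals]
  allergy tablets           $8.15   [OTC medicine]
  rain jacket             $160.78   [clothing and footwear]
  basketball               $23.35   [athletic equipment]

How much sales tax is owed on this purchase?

$37.51

Tennis racket $144.35: athletic equipment → 6.5% → $9.38
Running shoes $127.63: clothing and footwear, under $150.00 → 0% → $0.00
Ski goggles $115.26: athletic equipment → 6.5% → $7.49
Greeting card $3.97: general merchandise → 7% → $0.28
Hard cider (6-pack) $10.74: beer, wine and spirits → 10.5% → $1.13
Used textbook $127.45: books and periodicals → 0% → $0.00
Allergy tablets $8.15: OTC medicine → 5.25% → $0.43
Rain jacket $160.78: clothing and footwear, $150.00 or more → 10.75% → $17.28
Basketball $23.35: athletic equipment → 6.5% → $1.52
Total tax = $9.38 + $7.49 + $0.28 + $1.13 + $0.43 + $17.28 + $1.52 = $37.51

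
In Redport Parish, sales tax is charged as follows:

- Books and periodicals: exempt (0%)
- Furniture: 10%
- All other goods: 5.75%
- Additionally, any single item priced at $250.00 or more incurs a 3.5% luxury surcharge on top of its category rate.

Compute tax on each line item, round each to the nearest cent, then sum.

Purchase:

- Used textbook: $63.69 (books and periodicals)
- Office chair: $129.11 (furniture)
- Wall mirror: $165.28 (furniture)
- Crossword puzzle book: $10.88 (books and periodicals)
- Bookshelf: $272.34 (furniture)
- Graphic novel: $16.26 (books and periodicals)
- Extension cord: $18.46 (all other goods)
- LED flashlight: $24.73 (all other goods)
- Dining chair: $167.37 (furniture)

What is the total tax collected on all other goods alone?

$2.48

Extension cord $18.46: all other goods → 5.75% → $1.06
LED flashlight $24.73: all other goods → 5.75% → $1.42
Tax on all other goods = $1.06 + $1.42 = $2.48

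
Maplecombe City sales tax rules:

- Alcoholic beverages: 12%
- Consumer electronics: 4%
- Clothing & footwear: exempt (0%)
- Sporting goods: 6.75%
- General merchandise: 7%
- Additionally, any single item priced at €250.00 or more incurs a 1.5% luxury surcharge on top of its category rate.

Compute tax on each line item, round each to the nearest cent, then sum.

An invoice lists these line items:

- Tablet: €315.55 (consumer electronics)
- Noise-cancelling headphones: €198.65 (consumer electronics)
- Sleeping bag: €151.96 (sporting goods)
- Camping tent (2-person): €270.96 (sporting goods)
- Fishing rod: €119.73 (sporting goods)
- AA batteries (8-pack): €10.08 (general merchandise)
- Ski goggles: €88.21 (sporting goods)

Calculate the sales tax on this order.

Tablet €315.55: consumer electronics → 4% + 1.5% surcharge = 5.5% → €17.36
Noise-cancelling headphones €198.65: consumer electronics → 4% → €7.95
Sleeping bag €151.96: sporting goods → 6.75% → €10.26
Camping tent (2-person) €270.96: sporting goods → 6.75% + 1.5% surcharge = 8.25% → €22.35
Fishing rod €119.73: sporting goods → 6.75% → €8.08
AA batteries (8-pack) €10.08: general merchandise → 7% → €0.71
Ski goggles €88.21: sporting goods → 6.75% → €5.95
Total tax = €17.36 + €7.95 + €10.26 + €22.35 + €8.08 + €0.71 + €5.95 = €72.66

€72.66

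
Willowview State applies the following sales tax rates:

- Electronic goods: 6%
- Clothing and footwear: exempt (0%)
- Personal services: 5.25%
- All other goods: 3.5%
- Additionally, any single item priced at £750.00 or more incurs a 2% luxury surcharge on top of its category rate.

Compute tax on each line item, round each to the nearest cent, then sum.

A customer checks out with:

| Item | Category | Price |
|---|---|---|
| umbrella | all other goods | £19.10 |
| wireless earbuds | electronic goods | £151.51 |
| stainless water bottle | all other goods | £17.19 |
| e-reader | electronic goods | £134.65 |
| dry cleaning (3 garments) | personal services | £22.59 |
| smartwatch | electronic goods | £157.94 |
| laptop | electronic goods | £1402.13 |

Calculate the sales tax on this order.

Umbrella £19.10: all other goods → 3.5% → £0.67
Wireless earbuds £151.51: electronic goods → 6% → £9.09
Stainless water bottle £17.19: all other goods → 3.5% → £0.60
E-reader £134.65: electronic goods → 6% → £8.08
Dry cleaning (3 garments) £22.59: personal services → 5.25% → £1.19
Smartwatch £157.94: electronic goods → 6% → £9.48
Laptop £1402.13: electronic goods → 6% + 2% surcharge = 8% → £112.17
Total tax = £0.67 + £9.09 + £0.60 + £8.08 + £1.19 + £9.48 + £112.17 = £141.28

£141.28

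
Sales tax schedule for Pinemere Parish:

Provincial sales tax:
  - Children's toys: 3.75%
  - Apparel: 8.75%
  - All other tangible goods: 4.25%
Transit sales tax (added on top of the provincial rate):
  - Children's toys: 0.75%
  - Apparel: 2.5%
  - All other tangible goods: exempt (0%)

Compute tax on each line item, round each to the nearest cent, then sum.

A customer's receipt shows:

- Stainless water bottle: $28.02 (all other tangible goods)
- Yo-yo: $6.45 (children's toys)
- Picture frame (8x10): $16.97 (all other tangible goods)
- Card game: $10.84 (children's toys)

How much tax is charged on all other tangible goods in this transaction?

$1.91

Stainless water bottle $28.02: all other tangible goods → 4.25% + 0% transit = 4.25% → $1.19
Picture frame (8x10) $16.97: all other tangible goods → 4.25% + 0% transit = 4.25% → $0.72
Tax on all other tangible goods = $1.19 + $0.72 = $1.91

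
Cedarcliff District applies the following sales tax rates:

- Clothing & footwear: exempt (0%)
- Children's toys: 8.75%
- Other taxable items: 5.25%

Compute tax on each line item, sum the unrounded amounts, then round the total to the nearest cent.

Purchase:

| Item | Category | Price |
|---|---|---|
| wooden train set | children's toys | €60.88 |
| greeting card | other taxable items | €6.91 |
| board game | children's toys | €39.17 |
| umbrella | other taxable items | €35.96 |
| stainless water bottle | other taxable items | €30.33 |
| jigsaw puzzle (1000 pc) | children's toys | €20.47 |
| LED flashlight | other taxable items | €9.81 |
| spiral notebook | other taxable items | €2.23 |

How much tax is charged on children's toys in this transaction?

Wooden train set €60.88: children's toys → 8.75% → €5.327
Board game €39.17: children's toys → 8.75% → €3.427375
Jigsaw puzzle (1000 pc) €20.47: children's toys → 8.75% → €1.791125
Tax on children's toys: unrounded sum = €10.5455 → €10.55

€10.55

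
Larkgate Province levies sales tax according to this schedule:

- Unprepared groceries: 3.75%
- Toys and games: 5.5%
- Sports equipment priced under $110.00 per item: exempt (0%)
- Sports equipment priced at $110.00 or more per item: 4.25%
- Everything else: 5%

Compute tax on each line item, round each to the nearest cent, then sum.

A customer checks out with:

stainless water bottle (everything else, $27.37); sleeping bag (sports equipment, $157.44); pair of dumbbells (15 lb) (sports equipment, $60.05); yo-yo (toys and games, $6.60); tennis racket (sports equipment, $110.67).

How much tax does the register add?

Stainless water bottle $27.37: everything else → 5% → $1.37
Sleeping bag $157.44: sports equipment, $110.00 or more → 4.25% → $6.69
Pair of dumbbells (15 lb) $60.05: sports equipment, under $110.00 → 0% → $0.00
Yo-yo $6.60: toys and games → 5.5% → $0.36
Tennis racket $110.67: sports equipment, $110.00 or more → 4.25% → $4.70
Total tax = $1.37 + $6.69 + $0.36 + $4.70 = $13.12

$13.12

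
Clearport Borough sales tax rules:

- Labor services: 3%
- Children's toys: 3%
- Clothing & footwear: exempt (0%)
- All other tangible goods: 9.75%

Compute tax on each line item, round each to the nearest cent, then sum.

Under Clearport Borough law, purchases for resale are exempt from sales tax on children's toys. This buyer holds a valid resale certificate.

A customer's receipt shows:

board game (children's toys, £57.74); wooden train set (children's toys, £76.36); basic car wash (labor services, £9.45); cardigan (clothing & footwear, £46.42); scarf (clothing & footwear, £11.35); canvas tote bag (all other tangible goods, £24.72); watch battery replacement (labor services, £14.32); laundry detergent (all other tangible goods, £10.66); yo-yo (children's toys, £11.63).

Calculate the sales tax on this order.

Board game £57.74: children's toys, buyer-exempt → 0% → £0.00
Wooden train set £76.36: children's toys, buyer-exempt → 0% → £0.00
Basic car wash £9.45: labor services → 3% → £0.28
Cardigan £46.42: clothing & footwear → 0% → £0.00
Scarf £11.35: clothing & footwear → 0% → £0.00
Canvas tote bag £24.72: all other tangible goods → 9.75% → £2.41
Watch battery replacement £14.32: labor services → 3% → £0.43
Laundry detergent £10.66: all other tangible goods → 9.75% → £1.04
Yo-yo £11.63: children's toys, buyer-exempt → 0% → £0.00
Total tax = £0.28 + £2.41 + £0.43 + £1.04 = £4.16

£4.16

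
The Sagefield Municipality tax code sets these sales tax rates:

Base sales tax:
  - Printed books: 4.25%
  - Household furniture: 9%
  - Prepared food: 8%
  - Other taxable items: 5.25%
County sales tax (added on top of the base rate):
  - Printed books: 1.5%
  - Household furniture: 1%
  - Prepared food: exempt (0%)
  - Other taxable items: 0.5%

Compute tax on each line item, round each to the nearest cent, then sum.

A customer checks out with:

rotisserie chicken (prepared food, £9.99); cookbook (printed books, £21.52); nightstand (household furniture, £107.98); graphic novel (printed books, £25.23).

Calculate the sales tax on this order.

£14.29

Rotisserie chicken £9.99: prepared food → 8% + 0% county = 8% → £0.80
Cookbook £21.52: printed books → 4.25% + 1.5% county = 5.75% → £1.24
Nightstand £107.98: household furniture → 9% + 1% county = 10% → £10.80
Graphic novel £25.23: printed books → 4.25% + 1.5% county = 5.75% → £1.45
Total tax = £0.80 + £1.24 + £10.80 + £1.45 = £14.29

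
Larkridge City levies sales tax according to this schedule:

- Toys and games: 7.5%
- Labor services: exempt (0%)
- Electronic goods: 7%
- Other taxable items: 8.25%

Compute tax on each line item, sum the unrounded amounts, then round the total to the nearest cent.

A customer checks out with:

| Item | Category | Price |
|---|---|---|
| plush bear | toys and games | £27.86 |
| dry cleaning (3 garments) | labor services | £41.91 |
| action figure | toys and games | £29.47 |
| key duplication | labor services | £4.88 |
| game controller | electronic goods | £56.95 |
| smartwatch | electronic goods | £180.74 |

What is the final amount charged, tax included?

£362.75

Plush bear £27.86: toys and games → 7.5% → £2.0895
Dry cleaning (3 garments) £41.91: labor services → 0% → £0.00
Action figure £29.47: toys and games → 7.5% → £2.21025
Key duplication £4.88: labor services → 0% → £0.00
Game controller £56.95: electronic goods → 7% → £3.9865
Smartwatch £180.74: electronic goods → 7% → £12.6518
Subtotal = £341.81; unrounded tax = £20.93805 → £20.94; total due = £362.75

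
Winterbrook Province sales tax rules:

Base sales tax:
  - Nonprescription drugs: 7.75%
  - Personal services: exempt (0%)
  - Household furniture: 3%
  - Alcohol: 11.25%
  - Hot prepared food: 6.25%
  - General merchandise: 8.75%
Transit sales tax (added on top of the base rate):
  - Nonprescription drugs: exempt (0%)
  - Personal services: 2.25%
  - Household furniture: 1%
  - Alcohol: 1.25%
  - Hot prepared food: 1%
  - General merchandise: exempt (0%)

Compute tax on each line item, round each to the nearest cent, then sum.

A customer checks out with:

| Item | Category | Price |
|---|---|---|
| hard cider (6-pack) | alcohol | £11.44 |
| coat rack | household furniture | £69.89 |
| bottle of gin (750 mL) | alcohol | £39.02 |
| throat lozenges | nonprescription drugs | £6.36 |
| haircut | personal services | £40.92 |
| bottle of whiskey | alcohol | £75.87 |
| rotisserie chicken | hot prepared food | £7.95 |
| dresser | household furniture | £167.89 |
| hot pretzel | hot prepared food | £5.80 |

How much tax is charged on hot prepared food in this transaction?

Rotisserie chicken £7.95: hot prepared food → 6.25% + 1% transit = 7.25% → £0.58
Hot pretzel £5.80: hot prepared food → 6.25% + 1% transit = 7.25% → £0.42
Tax on hot prepared food = £0.58 + £0.42 = £1.00

£1.00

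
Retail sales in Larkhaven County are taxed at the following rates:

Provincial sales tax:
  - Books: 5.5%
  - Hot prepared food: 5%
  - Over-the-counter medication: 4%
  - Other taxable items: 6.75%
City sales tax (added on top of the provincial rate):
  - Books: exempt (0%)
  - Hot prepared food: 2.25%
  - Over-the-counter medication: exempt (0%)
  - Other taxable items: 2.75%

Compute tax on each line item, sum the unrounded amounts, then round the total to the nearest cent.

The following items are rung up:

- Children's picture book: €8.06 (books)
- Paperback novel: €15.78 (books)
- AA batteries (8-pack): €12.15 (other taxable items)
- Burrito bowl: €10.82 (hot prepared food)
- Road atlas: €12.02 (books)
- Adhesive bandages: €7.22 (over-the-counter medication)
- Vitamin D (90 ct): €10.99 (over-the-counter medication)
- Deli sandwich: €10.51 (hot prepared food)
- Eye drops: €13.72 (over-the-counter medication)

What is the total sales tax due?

Children's picture book €8.06: books → 5.5% + 0% city = 5.5% → €0.4433
Paperback novel €15.78: books → 5.5% + 0% city = 5.5% → €0.8679
AA batteries (8-pack) €12.15: other taxable items → 6.75% + 2.75% city = 9.5% → €1.15425
Burrito bowl €10.82: hot prepared food → 5% + 2.25% city = 7.25% → €0.78445
Road atlas €12.02: books → 5.5% + 0% city = 5.5% → €0.6611
Adhesive bandages €7.22: over-the-counter medication → 4% + 0% city = 4% → €0.2888
Vitamin D (90 ct) €10.99: over-the-counter medication → 4% + 0% city = 4% → €0.4396
Deli sandwich €10.51: hot prepared food → 5% + 2.25% city = 7.25% → €0.761975
Eye drops €13.72: over-the-counter medication → 4% + 0% city = 4% → €0.5488
Unrounded tax sum = €5.950175 → €5.95

€5.95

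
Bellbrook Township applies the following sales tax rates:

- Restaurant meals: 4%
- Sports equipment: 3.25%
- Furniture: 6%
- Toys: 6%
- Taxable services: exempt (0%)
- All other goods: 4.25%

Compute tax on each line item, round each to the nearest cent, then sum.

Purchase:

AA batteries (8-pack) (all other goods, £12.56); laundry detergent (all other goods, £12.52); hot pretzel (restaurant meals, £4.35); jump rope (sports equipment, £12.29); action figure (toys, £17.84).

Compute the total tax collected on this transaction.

£2.70

AA batteries (8-pack) £12.56: all other goods → 4.25% → £0.53
Laundry detergent £12.52: all other goods → 4.25% → £0.53
Hot pretzel £4.35: restaurant meals → 4% → £0.17
Jump rope £12.29: sports equipment → 3.25% → £0.40
Action figure £17.84: toys → 6% → £1.07
Total tax = £0.53 + £0.53 + £0.17 + £0.40 + £1.07 = £2.70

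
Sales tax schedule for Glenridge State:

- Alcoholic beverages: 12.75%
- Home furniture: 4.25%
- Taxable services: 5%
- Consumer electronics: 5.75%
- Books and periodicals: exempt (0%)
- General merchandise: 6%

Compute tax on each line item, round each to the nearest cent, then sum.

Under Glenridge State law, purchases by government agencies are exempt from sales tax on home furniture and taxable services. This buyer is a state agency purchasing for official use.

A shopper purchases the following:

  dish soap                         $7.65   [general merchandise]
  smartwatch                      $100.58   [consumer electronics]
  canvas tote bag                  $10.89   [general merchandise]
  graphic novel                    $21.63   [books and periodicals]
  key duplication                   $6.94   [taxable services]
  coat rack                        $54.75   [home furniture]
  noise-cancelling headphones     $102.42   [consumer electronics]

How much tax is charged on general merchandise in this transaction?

$1.11

Dish soap $7.65: general merchandise → 6% → $0.46
Canvas tote bag $10.89: general merchandise → 6% → $0.65
Tax on general merchandise = $0.46 + $0.65 = $1.11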